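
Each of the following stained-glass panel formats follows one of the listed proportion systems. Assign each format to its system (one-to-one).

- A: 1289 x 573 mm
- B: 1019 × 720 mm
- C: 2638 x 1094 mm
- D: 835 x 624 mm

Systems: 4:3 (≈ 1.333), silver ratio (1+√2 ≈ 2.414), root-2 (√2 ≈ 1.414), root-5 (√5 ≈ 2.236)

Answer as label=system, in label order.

A=root-5, B=root-2, C=silver ratio, D=4:3

A = 1289/573 ≈ 2.250 → root-5 (2.236)
B = 1019/720 ≈ 1.415 → root-2 (1.414)
C = 2638/1094 ≈ 2.411 → silver ratio (2.414)
D = 835/624 ≈ 1.338 → 4:3 (1.333)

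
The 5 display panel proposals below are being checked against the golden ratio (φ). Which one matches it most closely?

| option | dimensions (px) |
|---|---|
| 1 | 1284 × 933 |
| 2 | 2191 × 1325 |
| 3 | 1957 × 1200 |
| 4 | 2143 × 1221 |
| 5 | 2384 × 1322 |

Ratios (long/short): 1 ≈ 1.376; 2 ≈ 1.654; 3 ≈ 1.631; 4 ≈ 1.755; 5 ≈ 1.803.
golden ratio ≈ 1.618; option 3 is nearest (Δ 0.013).

3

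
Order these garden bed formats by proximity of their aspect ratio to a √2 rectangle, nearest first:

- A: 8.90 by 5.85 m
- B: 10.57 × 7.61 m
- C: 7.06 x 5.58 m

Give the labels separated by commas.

A: 8.90/5.85 ≈ 1.521 → |1.521 − 1.414| = 0.107
B: 10.57/7.61 ≈ 1.389 → |1.389 − 1.414| = 0.025
C: 7.06/5.58 ≈ 1.265 → |1.265 − 1.414| = 0.149

B, A, C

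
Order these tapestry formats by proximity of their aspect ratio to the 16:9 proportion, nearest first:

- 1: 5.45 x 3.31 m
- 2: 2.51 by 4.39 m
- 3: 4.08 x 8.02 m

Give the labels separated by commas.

1: 5.45/3.31 ≈ 1.647 → |1.647 − 1.778| = 0.131
2: 4.39/2.51 ≈ 1.749 → |1.749 − 1.778| = 0.029
3: 8.02/4.08 ≈ 1.966 → |1.966 − 1.778| = 0.188

2, 1, 3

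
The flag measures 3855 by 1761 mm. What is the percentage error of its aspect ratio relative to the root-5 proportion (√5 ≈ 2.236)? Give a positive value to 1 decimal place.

Ratio = 3855 / 1761 ≈ 2.1891.
Ideal root-5 ≈ 2.2361. |2.1891 − 2.2361| / 2.2361 ≈ 2.10% → 2.1%.

2.1%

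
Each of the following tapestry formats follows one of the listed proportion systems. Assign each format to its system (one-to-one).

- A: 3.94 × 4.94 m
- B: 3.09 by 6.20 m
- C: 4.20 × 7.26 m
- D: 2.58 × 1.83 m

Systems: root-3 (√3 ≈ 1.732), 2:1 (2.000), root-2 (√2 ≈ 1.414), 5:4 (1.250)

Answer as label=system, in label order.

A=5:4, B=2:1, C=root-3, D=root-2

A = 4.94/3.94 ≈ 1.254 → 5:4 (1.250)
B = 6.20/3.09 ≈ 2.006 → 2:1 (2.000)
C = 7.26/4.20 ≈ 1.729 → root-3 (1.732)
D = 2.58/1.83 ≈ 1.410 → root-2 (1.414)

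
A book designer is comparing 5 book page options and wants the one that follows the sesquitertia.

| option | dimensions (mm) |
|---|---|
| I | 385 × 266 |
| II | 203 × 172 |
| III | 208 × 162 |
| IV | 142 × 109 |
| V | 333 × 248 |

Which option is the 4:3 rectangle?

Ratios (long/short): I ≈ 1.447; II ≈ 1.180; III ≈ 1.284; IV ≈ 1.303; V ≈ 1.343.
4:3 ≈ 1.333; option V is nearest (Δ 0.010).

V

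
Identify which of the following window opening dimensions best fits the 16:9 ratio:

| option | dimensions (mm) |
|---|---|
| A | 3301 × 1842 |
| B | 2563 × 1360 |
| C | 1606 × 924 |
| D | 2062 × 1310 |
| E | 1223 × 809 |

A

Target 16:9 ≈ 1.778.
A: 1.792 (Δ0.014)  B: 1.885 (Δ0.107)  C: 1.738 (Δ0.040)  D: 1.574 (Δ0.204)  E: 1.512 (Δ0.266)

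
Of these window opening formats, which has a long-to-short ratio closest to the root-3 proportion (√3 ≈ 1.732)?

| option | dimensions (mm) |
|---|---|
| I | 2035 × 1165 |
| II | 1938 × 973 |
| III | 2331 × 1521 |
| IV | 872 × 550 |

Target root-3 ≈ 1.732.
I: 1.747 (Δ0.015)  II: 1.992 (Δ0.260)  III: 1.533 (Δ0.199)  IV: 1.585 (Δ0.147)

I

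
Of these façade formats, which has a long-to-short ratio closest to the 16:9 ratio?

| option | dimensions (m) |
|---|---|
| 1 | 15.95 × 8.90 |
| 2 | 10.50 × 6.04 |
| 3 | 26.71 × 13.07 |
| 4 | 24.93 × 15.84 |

1

Target 16:9 ≈ 1.778.
1: 1.792 (Δ0.014)  2: 1.738 (Δ0.040)  3: 2.044 (Δ0.266)  4: 1.574 (Δ0.204)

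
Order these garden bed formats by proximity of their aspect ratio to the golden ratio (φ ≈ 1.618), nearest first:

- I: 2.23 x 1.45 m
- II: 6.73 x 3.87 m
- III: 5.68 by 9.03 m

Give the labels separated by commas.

III, I, II

I: 2.23/1.45 ≈ 1.538 → |1.538 − 1.618| = 0.080
II: 6.73/3.87 ≈ 1.739 → |1.739 − 1.618| = 0.121
III: 9.03/5.68 ≈ 1.590 → |1.590 − 1.618| = 0.028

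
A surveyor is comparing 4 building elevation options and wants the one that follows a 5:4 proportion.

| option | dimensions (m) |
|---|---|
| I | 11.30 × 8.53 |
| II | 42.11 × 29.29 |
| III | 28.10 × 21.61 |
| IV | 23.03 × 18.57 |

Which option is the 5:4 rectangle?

Target 5:4 ≈ 1.250.
I: 1.325 (Δ0.075)  II: 1.438 (Δ0.188)  III: 1.300 (Δ0.050)  IV: 1.240 (Δ0.010)

IV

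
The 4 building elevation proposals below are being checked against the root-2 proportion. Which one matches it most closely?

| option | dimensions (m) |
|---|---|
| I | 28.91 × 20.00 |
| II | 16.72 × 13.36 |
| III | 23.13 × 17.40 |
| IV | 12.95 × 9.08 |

Ratios (long/short): I ≈ 1.446; II ≈ 1.251; III ≈ 1.329; IV ≈ 1.426.
root-2 ≈ 1.414; option IV is nearest (Δ 0.012).

IV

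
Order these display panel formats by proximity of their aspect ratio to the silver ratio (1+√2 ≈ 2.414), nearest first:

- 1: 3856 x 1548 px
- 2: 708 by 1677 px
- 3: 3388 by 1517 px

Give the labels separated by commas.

Ratios: 1 = 3856 / 1548 ≈ 2.491; 2 = 1677 / 708 ≈ 2.369; 3 = 3388 / 1517 ≈ 2.233.
|Δ from 2.414|: 1 0.077; 2 0.045; 3 0.181.

2, 1, 3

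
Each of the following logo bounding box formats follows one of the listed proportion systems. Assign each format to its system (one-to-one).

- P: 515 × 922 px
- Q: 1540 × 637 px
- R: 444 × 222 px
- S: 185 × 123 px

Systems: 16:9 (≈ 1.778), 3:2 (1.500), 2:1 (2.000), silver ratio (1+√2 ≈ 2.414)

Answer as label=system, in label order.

Ratios: P ≈ 1.790; Q ≈ 2.418; R ≈ 2.000; S ≈ 1.504.
Targets: 16:9 ≈ 1.778; 3:2 ≈ 1.500; 2:1 ≈ 2.000; silver ratio ≈ 2.414.

P=16:9, Q=silver ratio, R=2:1, S=3:2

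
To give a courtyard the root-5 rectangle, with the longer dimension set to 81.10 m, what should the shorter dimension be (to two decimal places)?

36.27 m

root-5 ≈ 2.23607.
Shorter side = 81.10 ÷ 2.23607 ≈ 36.2690 → 36.27 m.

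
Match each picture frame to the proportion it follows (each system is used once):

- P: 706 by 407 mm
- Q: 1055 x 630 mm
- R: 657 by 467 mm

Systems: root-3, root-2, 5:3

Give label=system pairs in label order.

P=root-3, Q=5:3, R=root-2

P = 706/407 ≈ 1.735 → root-3 (1.732)
Q = 1055/630 ≈ 1.675 → 5:3 (1.667)
R = 657/467 ≈ 1.407 → root-2 (1.414)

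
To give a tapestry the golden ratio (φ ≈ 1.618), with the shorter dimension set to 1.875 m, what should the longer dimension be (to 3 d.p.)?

3.034 m

golden ratio ≈ 1.61803.
Longer side = 1.875 × 1.61803 ≈ 3.03381 → 3.034 m.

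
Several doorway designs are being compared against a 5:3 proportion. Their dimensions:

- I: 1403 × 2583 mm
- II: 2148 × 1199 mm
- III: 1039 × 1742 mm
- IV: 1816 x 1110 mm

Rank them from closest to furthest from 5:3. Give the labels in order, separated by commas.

I: 2583/1403 ≈ 1.841 → |1.841 − 1.667| = 0.174
II: 2148/1199 ≈ 1.791 → |1.791 − 1.667| = 0.124
III: 1742/1039 ≈ 1.677 → |1.677 − 1.667| = 0.010
IV: 1816/1110 ≈ 1.636 → |1.636 − 1.667| = 0.031

III, IV, II, I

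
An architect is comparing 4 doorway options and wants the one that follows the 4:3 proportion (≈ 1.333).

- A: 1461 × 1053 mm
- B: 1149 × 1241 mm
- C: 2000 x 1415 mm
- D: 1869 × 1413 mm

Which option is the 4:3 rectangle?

D

Ratios (long/short): A ≈ 1.387; B ≈ 1.080; C ≈ 1.413; D ≈ 1.323.
4:3 ≈ 1.333; option D is nearest (Δ 0.010).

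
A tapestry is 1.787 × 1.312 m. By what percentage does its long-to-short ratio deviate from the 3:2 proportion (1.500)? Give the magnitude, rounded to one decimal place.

9.2%

Ratio = 1.787 / 1.312 ≈ 1.3620.
Ideal 3:2 = 1.5000. |1.3620 − 1.5000| / 1.5000 ≈ 9.20% → 9.2%.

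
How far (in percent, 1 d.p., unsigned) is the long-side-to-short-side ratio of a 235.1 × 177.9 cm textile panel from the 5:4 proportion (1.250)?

5.7%

Ratio = 235.1 / 177.9 ≈ 1.3215.
Ideal 5:4 = 1.2500. |1.3215 − 1.2500| / 1.2500 ≈ 5.72% → 5.7%.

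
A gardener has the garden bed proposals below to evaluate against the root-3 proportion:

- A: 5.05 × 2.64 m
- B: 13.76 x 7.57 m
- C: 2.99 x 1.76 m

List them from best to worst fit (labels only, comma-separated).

C, B, A

A: 5.05/2.64 ≈ 1.913 → |1.913 − 1.732| = 0.181
B: 13.76/7.57 ≈ 1.818 → |1.818 − 1.732| = 0.086
C: 2.99/1.76 ≈ 1.699 → |1.699 − 1.732| = 0.033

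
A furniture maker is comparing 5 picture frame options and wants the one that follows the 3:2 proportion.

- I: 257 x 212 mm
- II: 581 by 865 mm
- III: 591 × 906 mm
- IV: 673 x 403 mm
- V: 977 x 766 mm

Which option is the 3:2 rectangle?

Target 3:2 ≈ 1.500.
I: 1.212 (Δ0.288)  II: 1.489 (Δ0.011)  III: 1.533 (Δ0.033)  IV: 1.670 (Δ0.170)  V: 1.275 (Δ0.225)

II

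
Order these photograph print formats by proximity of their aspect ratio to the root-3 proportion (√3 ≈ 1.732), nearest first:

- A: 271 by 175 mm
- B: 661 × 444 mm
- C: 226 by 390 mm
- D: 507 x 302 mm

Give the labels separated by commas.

C, D, A, B

Ratios: A = 271 / 175 ≈ 1.549; B = 661 / 444 ≈ 1.489; C = 390 / 226 ≈ 1.726; D = 507 / 302 ≈ 1.679.
|Δ from 1.732|: A 0.183; B 0.243; C 0.006; D 0.053.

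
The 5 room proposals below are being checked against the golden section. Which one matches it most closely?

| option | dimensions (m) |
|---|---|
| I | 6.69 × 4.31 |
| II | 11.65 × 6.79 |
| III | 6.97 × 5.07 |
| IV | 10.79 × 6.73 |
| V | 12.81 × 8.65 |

IV

Ratios (long/short): I ≈ 1.552; II ≈ 1.716; III ≈ 1.375; IV ≈ 1.603; V ≈ 1.481.
golden ratio ≈ 1.618; option IV is nearest (Δ 0.015).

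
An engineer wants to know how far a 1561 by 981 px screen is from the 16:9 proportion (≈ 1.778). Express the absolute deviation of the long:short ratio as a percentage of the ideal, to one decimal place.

Ratio = 1561 / 981 ≈ 1.5912.
Ideal 16:9 ≈ 1.7778. |1.5912 − 1.7778| / 1.7778 ≈ 10.50% → 10.5%.

10.5%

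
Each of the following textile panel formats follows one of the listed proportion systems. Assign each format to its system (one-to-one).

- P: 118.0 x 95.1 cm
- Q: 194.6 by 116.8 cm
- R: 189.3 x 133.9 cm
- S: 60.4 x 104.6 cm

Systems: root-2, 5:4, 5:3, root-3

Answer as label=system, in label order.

P=5:4, Q=5:3, R=root-2, S=root-3

P = 118.0/95.1 ≈ 1.241 → 5:4 (1.250)
Q = 194.6/116.8 ≈ 1.666 → 5:3 (1.667)
R = 189.3/133.9 ≈ 1.414 → root-2 (1.414)
S = 104.6/60.4 ≈ 1.732 → root-3 (1.732)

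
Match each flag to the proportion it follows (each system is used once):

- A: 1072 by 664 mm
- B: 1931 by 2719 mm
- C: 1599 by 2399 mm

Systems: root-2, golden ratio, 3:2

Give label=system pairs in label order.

A=golden ratio, B=root-2, C=3:2

A = 1072/664 ≈ 1.614 → golden ratio (1.618)
B = 2719/1931 ≈ 1.408 → root-2 (1.414)
C = 2399/1599 ≈ 1.500 → 3:2 (1.500)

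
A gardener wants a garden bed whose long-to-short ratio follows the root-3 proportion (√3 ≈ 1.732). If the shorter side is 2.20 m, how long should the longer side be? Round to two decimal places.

root-3 ≈ 1.73205.
Longer side = 2.20 × 1.73205 ≈ 3.8105 → 3.81 m.

3.81 m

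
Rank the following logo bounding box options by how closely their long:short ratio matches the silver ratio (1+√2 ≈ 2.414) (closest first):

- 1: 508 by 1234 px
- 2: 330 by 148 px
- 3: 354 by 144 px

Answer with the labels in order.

1, 3, 2

Ratios: 1 = 1234 / 508 ≈ 2.429; 2 = 330 / 148 ≈ 2.230; 3 = 354 / 144 ≈ 2.458.
|Δ from 2.414|: 1 0.015; 2 0.184; 3 0.044.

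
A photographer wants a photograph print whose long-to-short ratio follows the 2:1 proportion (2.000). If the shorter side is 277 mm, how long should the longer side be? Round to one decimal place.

554.0 mm

2:1 = 2.00000.
Longer side = 277 × 2.00000 ≈ 554.000 → 554.0 mm.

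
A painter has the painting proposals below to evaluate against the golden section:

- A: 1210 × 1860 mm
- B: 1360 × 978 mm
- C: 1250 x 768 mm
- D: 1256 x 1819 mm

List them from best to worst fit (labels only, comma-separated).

Ratios: A = 1860 / 1210 ≈ 1.537; B = 1360 / 978 ≈ 1.391; C = 1250 / 768 ≈ 1.628; D = 1819 / 1256 ≈ 1.448.
|Δ from 1.618|: A 0.081; B 0.227; C 0.010; D 0.170.

C, A, D, B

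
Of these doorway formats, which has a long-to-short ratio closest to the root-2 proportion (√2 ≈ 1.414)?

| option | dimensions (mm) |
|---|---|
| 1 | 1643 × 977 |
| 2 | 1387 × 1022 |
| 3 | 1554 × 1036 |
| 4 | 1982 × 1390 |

4

Target root-2 ≈ 1.414.
1: 1.682 (Δ0.268)  2: 1.357 (Δ0.057)  3: 1.500 (Δ0.086)  4: 1.426 (Δ0.012)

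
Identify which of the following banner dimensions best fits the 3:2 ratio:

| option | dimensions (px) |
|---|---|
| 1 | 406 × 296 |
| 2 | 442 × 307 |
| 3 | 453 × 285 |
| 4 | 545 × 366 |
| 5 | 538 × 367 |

4

Target 3:2 ≈ 1.500.
1: 1.372 (Δ0.128)  2: 1.440 (Δ0.060)  3: 1.589 (Δ0.089)  4: 1.489 (Δ0.011)  5: 1.466 (Δ0.034)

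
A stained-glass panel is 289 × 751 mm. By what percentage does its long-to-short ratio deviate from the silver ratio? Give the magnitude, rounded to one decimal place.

Ratio = 751 / 289 ≈ 2.5986.
Ideal silver ratio ≈ 2.4142. |2.5986 − 2.4142| / 2.4142 ≈ 7.64% → 7.6%.

7.6%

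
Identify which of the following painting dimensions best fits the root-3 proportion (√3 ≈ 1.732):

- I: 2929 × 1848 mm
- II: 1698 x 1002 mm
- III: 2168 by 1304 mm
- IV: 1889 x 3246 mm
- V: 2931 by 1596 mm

IV

Target root-3 ≈ 1.732.
I: 1.585 (Δ0.147)  II: 1.695 (Δ0.037)  III: 1.663 (Δ0.069)  IV: 1.718 (Δ0.014)  V: 1.836 (Δ0.104)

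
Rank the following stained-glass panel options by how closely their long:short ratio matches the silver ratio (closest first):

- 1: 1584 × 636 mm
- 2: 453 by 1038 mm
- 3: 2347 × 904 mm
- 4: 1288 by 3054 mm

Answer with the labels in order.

Ratios: 1 = 1584 / 636 ≈ 2.491; 2 = 1038 / 453 ≈ 2.291; 3 = 2347 / 904 ≈ 2.596; 4 = 3054 / 1288 ≈ 2.371.
|Δ from 2.414|: 1 0.077; 2 0.123; 3 0.182; 4 0.043.

4, 1, 2, 3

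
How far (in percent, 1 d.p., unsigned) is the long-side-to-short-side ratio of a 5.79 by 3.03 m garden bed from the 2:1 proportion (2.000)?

4.5%

Ratio = 5.79 / 3.03 ≈ 1.9109.
Ideal 2:1 = 2.0000. |1.9109 − 2.0000| / 2.0000 ≈ 4.45% → 4.5%.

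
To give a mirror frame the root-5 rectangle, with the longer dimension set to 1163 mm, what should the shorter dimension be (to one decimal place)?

520.1 mm

root-5 ≈ 2.23607.
Shorter side = 1163 ÷ 2.23607 ≈ 520.109 → 520.1 mm.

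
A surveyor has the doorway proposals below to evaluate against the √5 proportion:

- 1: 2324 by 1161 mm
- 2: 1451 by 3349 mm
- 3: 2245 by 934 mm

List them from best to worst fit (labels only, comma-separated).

Ratios: 1 = 2324 / 1161 ≈ 2.002; 2 = 3349 / 1451 ≈ 2.308; 3 = 2245 / 934 ≈ 2.404.
|Δ from 2.236|: 1 0.234; 2 0.072; 3 0.168.

2, 3, 1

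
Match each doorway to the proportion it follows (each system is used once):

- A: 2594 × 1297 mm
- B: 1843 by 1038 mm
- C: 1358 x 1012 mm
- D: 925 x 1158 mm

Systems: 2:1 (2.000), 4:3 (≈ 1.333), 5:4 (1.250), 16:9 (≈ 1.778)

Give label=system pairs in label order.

A=2:1, B=16:9, C=4:3, D=5:4

Ratios: A ≈ 2.000; B ≈ 1.776; C ≈ 1.342; D ≈ 1.252.
Targets: 2:1 ≈ 2.000; 4:3 ≈ 1.333; 5:4 ≈ 1.250; 16:9 ≈ 1.778.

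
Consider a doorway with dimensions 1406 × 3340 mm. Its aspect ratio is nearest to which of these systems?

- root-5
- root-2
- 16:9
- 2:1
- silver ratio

3340/1406 ≈ 2.376. Nearest candidates are silver ratio (2.414, off by 0.038) and root-5 (2.236, off by 0.140).

silver ratio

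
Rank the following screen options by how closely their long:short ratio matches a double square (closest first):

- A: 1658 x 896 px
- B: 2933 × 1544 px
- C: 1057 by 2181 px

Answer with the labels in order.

A: 1658/896 ≈ 1.850 → |1.850 − 2.000| = 0.150
B: 2933/1544 ≈ 1.900 → |1.900 − 2.000| = 0.100
C: 2181/1057 ≈ 2.063 → |2.063 − 2.000| = 0.063

C, B, A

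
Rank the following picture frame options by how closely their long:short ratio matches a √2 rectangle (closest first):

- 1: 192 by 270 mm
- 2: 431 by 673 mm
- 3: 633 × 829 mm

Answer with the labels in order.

1, 3, 2

Ratios: 1 = 270 / 192 ≈ 1.406; 2 = 673 / 431 ≈ 1.561; 3 = 829 / 633 ≈ 1.310.
|Δ from 1.414|: 1 0.008; 2 0.147; 3 0.104.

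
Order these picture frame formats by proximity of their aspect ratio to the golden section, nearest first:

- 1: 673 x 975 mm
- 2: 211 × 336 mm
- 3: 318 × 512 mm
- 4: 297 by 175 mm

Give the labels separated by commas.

1: 975/673 ≈ 1.449 → |1.449 − 1.618| = 0.169
2: 336/211 ≈ 1.592 → |1.592 − 1.618| = 0.026
3: 512/318 ≈ 1.610 → |1.610 − 1.618| = 0.008
4: 297/175 ≈ 1.697 → |1.697 − 1.618| = 0.079

3, 2, 4, 1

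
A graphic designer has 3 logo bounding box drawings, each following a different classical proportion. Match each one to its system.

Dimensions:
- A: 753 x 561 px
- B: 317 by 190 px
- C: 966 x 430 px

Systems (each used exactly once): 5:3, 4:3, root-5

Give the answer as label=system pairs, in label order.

A=4:3, B=5:3, C=root-5

Ratios: A ≈ 1.342; B ≈ 1.668; C ≈ 2.247.
Targets: 5:3 ≈ 1.667; 4:3 ≈ 1.333; root-5 ≈ 2.236.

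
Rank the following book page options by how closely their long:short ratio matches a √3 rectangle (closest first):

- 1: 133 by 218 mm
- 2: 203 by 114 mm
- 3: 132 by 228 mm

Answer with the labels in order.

3, 2, 1

1: 218/133 ≈ 1.639 → |1.639 − 1.732| = 0.093
2: 203/114 ≈ 1.781 → |1.781 − 1.732| = 0.049
3: 228/132 ≈ 1.727 → |1.727 − 1.732| = 0.005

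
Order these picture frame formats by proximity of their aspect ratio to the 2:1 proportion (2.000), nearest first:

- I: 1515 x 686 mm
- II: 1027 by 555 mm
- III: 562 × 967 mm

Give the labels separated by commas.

I: 1515/686 ≈ 2.208 → |2.208 − 2.000| = 0.208
II: 1027/555 ≈ 1.850 → |1.850 − 2.000| = 0.150
III: 967/562 ≈ 1.721 → |1.721 − 2.000| = 0.279

II, I, III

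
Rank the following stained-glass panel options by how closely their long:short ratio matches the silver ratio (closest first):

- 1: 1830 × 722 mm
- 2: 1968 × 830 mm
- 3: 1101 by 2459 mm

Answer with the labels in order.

2, 1, 3

1: 1830/722 ≈ 2.535 → |2.535 − 2.414| = 0.121
2: 1968/830 ≈ 2.371 → |2.371 − 2.414| = 0.043
3: 2459/1101 ≈ 2.233 → |2.233 − 2.414| = 0.181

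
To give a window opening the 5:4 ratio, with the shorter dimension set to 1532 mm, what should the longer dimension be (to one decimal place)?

5:4 = 1.25000.
Longer side = 1532 × 1.25000 ≈ 1915.000 → 1915.0 mm.

1915.0 mm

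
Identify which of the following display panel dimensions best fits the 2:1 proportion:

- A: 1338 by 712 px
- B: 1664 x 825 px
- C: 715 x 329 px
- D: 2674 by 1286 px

Target 2:1 ≈ 2.000.
A: 1.879 (Δ0.121)  B: 2.017 (Δ0.017)  C: 2.173 (Δ0.173)  D: 2.079 (Δ0.079)

B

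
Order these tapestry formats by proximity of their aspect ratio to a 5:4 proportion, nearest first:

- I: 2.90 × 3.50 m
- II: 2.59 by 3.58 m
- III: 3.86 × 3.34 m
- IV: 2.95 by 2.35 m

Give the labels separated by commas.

I: 3.50/2.90 ≈ 1.207 → |1.207 − 1.250| = 0.043
II: 3.58/2.59 ≈ 1.382 → |1.382 − 1.250| = 0.132
III: 3.86/3.34 ≈ 1.156 → |1.156 − 1.250| = 0.094
IV: 2.95/2.35 ≈ 1.255 → |1.255 − 1.250| = 0.005

IV, I, III, II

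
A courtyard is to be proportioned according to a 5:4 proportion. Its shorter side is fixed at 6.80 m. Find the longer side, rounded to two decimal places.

5:4 = 1.25000.
Longer side = 6.80 × 1.25000 ≈ 8.5000 → 8.50 m.

8.50 m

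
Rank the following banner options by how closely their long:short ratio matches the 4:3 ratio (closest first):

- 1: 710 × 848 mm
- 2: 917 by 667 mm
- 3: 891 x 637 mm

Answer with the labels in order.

Ratios: 1 = 848 / 710 ≈ 1.194; 2 = 917 / 667 ≈ 1.375; 3 = 891 / 637 ≈ 1.399.
|Δ from 1.333|: 1 0.139; 2 0.042; 3 0.066.

2, 3, 1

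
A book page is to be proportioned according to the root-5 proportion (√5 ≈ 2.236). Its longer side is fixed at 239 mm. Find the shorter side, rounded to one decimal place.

106.9 mm

root-5 ≈ 2.23607.
Shorter side = 239 ÷ 2.23607 ≈ 106.884 → 106.9 mm.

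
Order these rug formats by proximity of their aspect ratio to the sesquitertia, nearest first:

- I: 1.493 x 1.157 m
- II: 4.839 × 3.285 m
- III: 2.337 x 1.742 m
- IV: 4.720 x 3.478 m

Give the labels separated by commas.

III, IV, I, II

I: 1.493/1.157 ≈ 1.290 → |1.290 − 1.333| = 0.043
II: 4.839/3.285 ≈ 1.473 → |1.473 − 1.333| = 0.140
III: 2.337/1.742 ≈ 1.342 → |1.342 − 1.333| = 0.009
IV: 4.720/3.478 ≈ 1.357 → |1.357 − 1.333| = 0.024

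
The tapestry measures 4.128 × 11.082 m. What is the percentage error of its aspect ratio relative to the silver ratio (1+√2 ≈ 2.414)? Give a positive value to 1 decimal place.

11.2%

Ratio = 11.082 / 4.128 ≈ 2.6846.
Ideal silver ratio ≈ 2.4142. |2.6846 − 2.4142| / 2.4142 ≈ 11.20% → 11.2%.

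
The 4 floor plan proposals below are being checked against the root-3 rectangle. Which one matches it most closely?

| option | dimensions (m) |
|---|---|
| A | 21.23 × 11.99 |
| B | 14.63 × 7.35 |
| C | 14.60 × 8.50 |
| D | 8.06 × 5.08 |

Target root-3 ≈ 1.732.
A: 1.771 (Δ0.039)  B: 1.990 (Δ0.258)  C: 1.718 (Δ0.014)  D: 1.587 (Δ0.145)

C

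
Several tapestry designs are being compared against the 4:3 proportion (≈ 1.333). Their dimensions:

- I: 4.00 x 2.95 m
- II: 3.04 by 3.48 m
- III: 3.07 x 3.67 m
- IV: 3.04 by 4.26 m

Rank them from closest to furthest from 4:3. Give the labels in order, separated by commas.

Ratios: I = 4.00 / 2.95 ≈ 1.356; II = 3.48 / 3.04 ≈ 1.145; III = 3.67 / 3.07 ≈ 1.195; IV = 4.26 / 3.04 ≈ 1.401.
|Δ from 1.333|: I 0.023; II 0.188; III 0.138; IV 0.068.

I, IV, III, II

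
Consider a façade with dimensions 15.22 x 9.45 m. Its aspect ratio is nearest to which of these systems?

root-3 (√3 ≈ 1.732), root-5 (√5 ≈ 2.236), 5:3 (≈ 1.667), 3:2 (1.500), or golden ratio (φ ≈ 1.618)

Ratio = 15.22 / 9.45 ≈ 1.611.
Distances: root-3 1.732 (Δ 0.121); root-5 2.236 (Δ 0.625); 5:3 1.667 (Δ 0.056); 3:2 1.500 (Δ 0.111); golden ratio 1.618 (Δ 0.007).

golden ratio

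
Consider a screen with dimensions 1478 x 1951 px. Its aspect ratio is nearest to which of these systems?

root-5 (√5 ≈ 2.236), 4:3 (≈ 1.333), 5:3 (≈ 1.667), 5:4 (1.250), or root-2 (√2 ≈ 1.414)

4:3

1951/1478 ≈ 1.320. Nearest candidates are 4:3 (1.333, off by 0.013) and 5:4 (1.250, off by 0.070).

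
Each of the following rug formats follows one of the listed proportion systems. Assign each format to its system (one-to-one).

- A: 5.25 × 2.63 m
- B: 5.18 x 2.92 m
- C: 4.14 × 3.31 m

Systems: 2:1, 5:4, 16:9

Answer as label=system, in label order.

Ratios: A ≈ 1.996; B ≈ 1.774; C ≈ 1.251.
Targets: 2:1 ≈ 2.000; 5:4 ≈ 1.250; 16:9 ≈ 1.778.

A=2:1, B=16:9, C=5:4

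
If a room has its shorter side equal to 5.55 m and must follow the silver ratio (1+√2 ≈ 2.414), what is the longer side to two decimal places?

silver ratio ≈ 2.41421.
Longer side = 5.55 × 2.41421 ≈ 13.3989 → 13.40 m.

13.40 m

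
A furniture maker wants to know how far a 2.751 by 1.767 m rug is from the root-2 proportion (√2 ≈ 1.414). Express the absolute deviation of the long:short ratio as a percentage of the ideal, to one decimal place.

10.1%

Ratio = 2.751 / 1.767 ≈ 1.5569.
Ideal root-2 ≈ 1.4142. |1.5569 − 1.4142| / 1.4142 ≈ 10.09% → 10.1%.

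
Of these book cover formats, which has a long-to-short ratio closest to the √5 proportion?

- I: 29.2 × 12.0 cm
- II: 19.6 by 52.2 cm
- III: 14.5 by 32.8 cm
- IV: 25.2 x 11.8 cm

Target root-5 ≈ 2.236.
I: 2.433 (Δ0.197)  II: 2.663 (Δ0.427)  III: 2.262 (Δ0.026)  IV: 2.136 (Δ0.100)

III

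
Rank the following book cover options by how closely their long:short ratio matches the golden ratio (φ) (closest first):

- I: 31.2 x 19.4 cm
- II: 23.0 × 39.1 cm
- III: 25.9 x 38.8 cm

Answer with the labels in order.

Ratios: I = 31.2 / 19.4 ≈ 1.608; II = 39.1 / 23.0 ≈ 1.700; III = 38.8 / 25.9 ≈ 1.498.
|Δ from 1.618|: I 0.010; II 0.082; III 0.120.

I, II, III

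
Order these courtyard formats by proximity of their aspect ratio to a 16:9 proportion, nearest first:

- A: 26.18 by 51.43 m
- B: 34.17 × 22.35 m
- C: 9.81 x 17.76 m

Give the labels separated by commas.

C, A, B

Ratios: A = 51.43 / 26.18 ≈ 1.964; B = 34.17 / 22.35 ≈ 1.529; C = 17.76 / 9.81 ≈ 1.810.
|Δ from 1.778|: A 0.186; B 0.249; C 0.032.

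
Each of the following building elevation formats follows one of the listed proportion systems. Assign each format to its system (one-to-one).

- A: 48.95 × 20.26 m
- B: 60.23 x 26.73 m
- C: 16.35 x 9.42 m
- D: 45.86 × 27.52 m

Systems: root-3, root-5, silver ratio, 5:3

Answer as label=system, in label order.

Ratios: A ≈ 2.416; B ≈ 2.253; C ≈ 1.736; D ≈ 1.666.
Targets: root-3 ≈ 1.732; root-5 ≈ 2.236; silver ratio ≈ 2.414; 5:3 ≈ 1.667.

A=silver ratio, B=root-5, C=root-3, D=5:3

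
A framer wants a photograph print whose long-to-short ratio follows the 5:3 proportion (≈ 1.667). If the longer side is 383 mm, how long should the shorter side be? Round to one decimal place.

229.8 mm

5:3 ≈ 1.66667.
Shorter side = 383 ÷ 1.66667 ≈ 229.800 → 229.8 mm.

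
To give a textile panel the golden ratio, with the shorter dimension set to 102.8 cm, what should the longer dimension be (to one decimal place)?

golden ratio ≈ 1.61803.
Longer side = 102.8 × 1.61803 ≈ 166.333 → 166.3 cm.

166.3 cm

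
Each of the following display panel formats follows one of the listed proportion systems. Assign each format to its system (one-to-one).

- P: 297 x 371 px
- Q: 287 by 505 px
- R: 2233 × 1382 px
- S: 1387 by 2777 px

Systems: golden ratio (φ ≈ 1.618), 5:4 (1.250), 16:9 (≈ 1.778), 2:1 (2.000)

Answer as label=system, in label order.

P=5:4, Q=16:9, R=golden ratio, S=2:1

Ratios: P ≈ 1.249; Q ≈ 1.760; R ≈ 1.616; S ≈ 2.002.
Targets: golden ratio ≈ 1.618; 5:4 ≈ 1.250; 16:9 ≈ 1.778; 2:1 ≈ 2.000.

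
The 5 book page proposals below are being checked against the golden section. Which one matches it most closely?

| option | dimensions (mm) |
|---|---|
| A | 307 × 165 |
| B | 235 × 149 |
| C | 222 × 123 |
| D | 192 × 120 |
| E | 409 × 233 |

D

Ratios (long/short): A ≈ 1.861; B ≈ 1.577; C ≈ 1.805; D ≈ 1.600; E ≈ 1.755.
golden ratio ≈ 1.618; option D is nearest (Δ 0.018).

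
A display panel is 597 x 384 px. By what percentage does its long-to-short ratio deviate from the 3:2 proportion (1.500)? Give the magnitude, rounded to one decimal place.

Ratio = 597 / 384 ≈ 1.5547.
Ideal 3:2 = 1.5000. |1.5547 − 1.5000| / 1.5000 ≈ 3.65% → 3.6%.

3.6%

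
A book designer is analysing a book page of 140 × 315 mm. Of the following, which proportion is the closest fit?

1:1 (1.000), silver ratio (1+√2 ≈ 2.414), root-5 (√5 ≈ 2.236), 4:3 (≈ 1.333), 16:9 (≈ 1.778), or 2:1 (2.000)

root-5

315/140 ≈ 2.250. Nearest candidates are root-5 (2.236, off by 0.014) and silver ratio (2.414, off by 0.164).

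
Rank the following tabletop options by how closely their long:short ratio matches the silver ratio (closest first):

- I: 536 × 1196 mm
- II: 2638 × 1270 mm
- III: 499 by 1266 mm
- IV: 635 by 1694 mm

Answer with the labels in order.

III, I, IV, II

I: 1196/536 ≈ 2.231 → |2.231 − 2.414| = 0.183
II: 2638/1270 ≈ 2.077 → |2.077 − 2.414| = 0.337
III: 1266/499 ≈ 2.537 → |2.537 − 2.414| = 0.123
IV: 1694/635 ≈ 2.668 → |2.668 − 2.414| = 0.254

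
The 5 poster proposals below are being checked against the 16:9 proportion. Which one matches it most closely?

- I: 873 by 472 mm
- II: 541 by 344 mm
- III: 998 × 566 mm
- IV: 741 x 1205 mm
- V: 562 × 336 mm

Ratios (long/short): I ≈ 1.850; II ≈ 1.573; III ≈ 1.763; IV ≈ 1.626; V ≈ 1.673.
16:9 ≈ 1.778; option III is nearest (Δ 0.015).

III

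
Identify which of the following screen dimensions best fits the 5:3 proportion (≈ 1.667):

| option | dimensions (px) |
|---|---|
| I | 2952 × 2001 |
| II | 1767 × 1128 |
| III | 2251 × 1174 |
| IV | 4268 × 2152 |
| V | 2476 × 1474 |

V

Target 5:3 ≈ 1.667.
I: 1.475 (Δ0.192)  II: 1.566 (Δ0.101)  III: 1.917 (Δ0.250)  IV: 1.983 (Δ0.316)  V: 1.680 (Δ0.013)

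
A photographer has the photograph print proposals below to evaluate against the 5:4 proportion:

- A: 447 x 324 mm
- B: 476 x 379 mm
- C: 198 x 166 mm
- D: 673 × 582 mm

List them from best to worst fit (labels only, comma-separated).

Ratios: A = 447 / 324 ≈ 1.380; B = 476 / 379 ≈ 1.256; C = 198 / 166 ≈ 1.193; D = 673 / 582 ≈ 1.156.
|Δ from 1.250|: A 0.130; B 0.006; C 0.057; D 0.094.

B, C, D, A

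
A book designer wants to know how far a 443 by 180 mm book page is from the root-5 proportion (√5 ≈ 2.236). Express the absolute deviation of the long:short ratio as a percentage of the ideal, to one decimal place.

10.1%

Ratio = 443 / 180 ≈ 2.4611.
Ideal root-5 ≈ 2.2361. |2.4611 − 2.2361| / 2.2361 ≈ 10.06% → 10.1%.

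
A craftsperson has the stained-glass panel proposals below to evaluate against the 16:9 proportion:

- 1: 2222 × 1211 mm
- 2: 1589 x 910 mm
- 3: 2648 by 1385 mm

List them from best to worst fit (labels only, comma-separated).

1: 2222/1211 ≈ 1.835 → |1.835 − 1.778| = 0.057
2: 1589/910 ≈ 1.746 → |1.746 − 1.778| = 0.032
3: 2648/1385 ≈ 1.912 → |1.912 − 1.778| = 0.134

2, 1, 3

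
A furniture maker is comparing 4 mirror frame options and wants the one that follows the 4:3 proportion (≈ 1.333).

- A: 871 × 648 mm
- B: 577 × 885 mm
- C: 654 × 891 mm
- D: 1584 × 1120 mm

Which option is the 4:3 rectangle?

A

Target 4:3 ≈ 1.333.
A: 1.344 (Δ0.011)  B: 1.534 (Δ0.201)  C: 1.362 (Δ0.029)  D: 1.414 (Δ0.081)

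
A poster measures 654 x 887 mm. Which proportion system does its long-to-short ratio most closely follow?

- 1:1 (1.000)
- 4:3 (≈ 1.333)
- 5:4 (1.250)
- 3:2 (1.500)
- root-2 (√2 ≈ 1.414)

887/654 ≈ 1.356. Nearest candidates are 4:3 (1.333, off by 0.023) and root-2 (1.414, off by 0.058).

4:3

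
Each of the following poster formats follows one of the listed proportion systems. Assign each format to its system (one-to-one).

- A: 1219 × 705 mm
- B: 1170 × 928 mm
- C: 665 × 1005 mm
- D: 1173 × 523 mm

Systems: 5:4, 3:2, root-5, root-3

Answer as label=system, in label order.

A = 1219/705 ≈ 1.729 → root-3 (1.732)
B = 1170/928 ≈ 1.261 → 5:4 (1.250)
C = 1005/665 ≈ 1.511 → 3:2 (1.500)
D = 1173/523 ≈ 2.243 → root-5 (2.236)

A=root-3, B=5:4, C=3:2, D=root-5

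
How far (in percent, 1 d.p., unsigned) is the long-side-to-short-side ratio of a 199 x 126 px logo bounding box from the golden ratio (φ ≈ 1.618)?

Ratio = 199 / 126 ≈ 1.5794.
Ideal golden ratio ≈ 1.6180. |1.5794 − 1.6180| / 1.6180 ≈ 2.39% → 2.4%.

2.4%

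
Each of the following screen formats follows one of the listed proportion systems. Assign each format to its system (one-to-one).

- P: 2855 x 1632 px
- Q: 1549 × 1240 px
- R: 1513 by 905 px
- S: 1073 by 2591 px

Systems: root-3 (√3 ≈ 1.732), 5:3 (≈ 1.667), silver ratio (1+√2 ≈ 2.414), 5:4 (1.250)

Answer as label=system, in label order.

P=root-3, Q=5:4, R=5:3, S=silver ratio

Ratios: P ≈ 1.749; Q ≈ 1.249; R ≈ 1.672; S ≈ 2.415.
Targets: root-3 ≈ 1.732; 5:3 ≈ 1.667; silver ratio ≈ 2.414; 5:4 ≈ 1.250.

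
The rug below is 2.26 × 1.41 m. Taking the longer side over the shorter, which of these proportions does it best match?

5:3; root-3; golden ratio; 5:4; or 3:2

golden ratio

2.26/1.41 ≈ 1.603. Nearest candidates are golden ratio (1.618, off by 0.015) and 5:3 (1.667, off by 0.064).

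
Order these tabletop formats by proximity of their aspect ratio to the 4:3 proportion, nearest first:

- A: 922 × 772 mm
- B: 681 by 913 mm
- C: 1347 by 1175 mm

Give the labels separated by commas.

A: 922/772 ≈ 1.194 → |1.194 − 1.333| = 0.139
B: 913/681 ≈ 1.341 → |1.341 − 1.333| = 0.008
C: 1347/1175 ≈ 1.146 → |1.146 − 1.333| = 0.187

B, A, C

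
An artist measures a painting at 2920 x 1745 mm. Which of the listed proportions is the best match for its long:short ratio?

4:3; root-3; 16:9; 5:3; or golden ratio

5:3

2920/1745 ≈ 1.673. Nearest candidates are 5:3 (1.667, off by 0.006) and golden ratio (1.618, off by 0.055).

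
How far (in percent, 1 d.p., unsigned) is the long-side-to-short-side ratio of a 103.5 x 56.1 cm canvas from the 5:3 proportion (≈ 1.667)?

Ratio = 103.5 / 56.1 ≈ 1.8449.
Ideal 5:3 ≈ 1.6667. |1.8449 − 1.6667| / 1.6667 ≈ 10.69% → 10.7%.

10.7%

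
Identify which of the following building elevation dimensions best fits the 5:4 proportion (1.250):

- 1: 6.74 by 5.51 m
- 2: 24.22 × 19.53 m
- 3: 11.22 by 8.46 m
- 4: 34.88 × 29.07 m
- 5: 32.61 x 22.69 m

2

Target 5:4 ≈ 1.250.
1: 1.223 (Δ0.027)  2: 1.240 (Δ0.010)  3: 1.326 (Δ0.076)  4: 1.200 (Δ0.050)  5: 1.437 (Δ0.187)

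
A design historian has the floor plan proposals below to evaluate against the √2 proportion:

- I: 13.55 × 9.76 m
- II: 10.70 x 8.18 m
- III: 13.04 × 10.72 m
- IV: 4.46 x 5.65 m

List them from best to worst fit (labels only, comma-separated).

I, II, IV, III

Ratios: I = 13.55 / 9.76 ≈ 1.388; II = 10.70 / 8.18 ≈ 1.308; III = 13.04 / 10.72 ≈ 1.216; IV = 5.65 / 4.46 ≈ 1.267.
|Δ from 1.414|: I 0.026; II 0.106; III 0.198; IV 0.147.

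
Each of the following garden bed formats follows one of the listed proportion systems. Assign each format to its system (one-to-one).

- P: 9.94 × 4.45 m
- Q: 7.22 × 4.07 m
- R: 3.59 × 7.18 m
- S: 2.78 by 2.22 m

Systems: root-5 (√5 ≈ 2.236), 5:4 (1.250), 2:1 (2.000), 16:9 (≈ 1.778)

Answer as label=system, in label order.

P=root-5, Q=16:9, R=2:1, S=5:4

Ratios: P ≈ 2.234; Q ≈ 1.774; R ≈ 2.000; S ≈ 1.252.
Targets: root-5 ≈ 2.236; 5:4 ≈ 1.250; 2:1 ≈ 2.000; 16:9 ≈ 1.778.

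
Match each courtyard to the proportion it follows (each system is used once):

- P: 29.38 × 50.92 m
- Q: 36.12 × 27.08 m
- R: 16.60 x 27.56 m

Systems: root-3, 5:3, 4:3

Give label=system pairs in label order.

Ratios: P ≈ 1.733; Q ≈ 1.334; R ≈ 1.660.
Targets: root-3 ≈ 1.732; 5:3 ≈ 1.667; 4:3 ≈ 1.333.

P=root-3, Q=4:3, R=5:3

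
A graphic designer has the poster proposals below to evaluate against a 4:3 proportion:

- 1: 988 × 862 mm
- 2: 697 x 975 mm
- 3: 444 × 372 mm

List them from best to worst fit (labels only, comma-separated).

Ratios: 1 = 988 / 862 ≈ 1.146; 2 = 975 / 697 ≈ 1.399; 3 = 444 / 372 ≈ 1.194.
|Δ from 1.333|: 1 0.187; 2 0.066; 3 0.139.

2, 3, 1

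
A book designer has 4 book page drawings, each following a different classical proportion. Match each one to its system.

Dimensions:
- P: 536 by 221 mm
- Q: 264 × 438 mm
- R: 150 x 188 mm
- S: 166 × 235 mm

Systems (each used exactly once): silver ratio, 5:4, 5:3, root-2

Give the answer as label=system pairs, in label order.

Ratios: P ≈ 2.425; Q ≈ 1.659; R ≈ 1.253; S ≈ 1.416.
Targets: silver ratio ≈ 2.414; 5:4 ≈ 1.250; 5:3 ≈ 1.667; root-2 ≈ 1.414.

P=silver ratio, Q=5:3, R=5:4, S=root-2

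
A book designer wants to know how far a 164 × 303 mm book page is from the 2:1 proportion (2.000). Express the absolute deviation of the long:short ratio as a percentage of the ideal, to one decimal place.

7.6%

Ratio = 303 / 164 ≈ 1.8476.
Ideal 2:1 = 2.0000. |1.8476 − 2.0000| / 2.0000 ≈ 7.62% → 7.6%.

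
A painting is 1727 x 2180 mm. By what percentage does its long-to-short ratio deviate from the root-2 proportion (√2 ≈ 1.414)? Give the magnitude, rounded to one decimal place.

10.7%

Ratio = 2180 / 1727 ≈ 1.2623.
Ideal root-2 ≈ 1.4142. |1.2623 − 1.4142| / 1.4142 ≈ 10.74% → 10.7%.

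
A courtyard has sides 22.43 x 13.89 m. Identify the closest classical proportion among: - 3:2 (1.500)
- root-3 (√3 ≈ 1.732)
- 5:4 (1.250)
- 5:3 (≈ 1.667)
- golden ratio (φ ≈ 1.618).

golden ratio

Ratio = 22.43 / 13.89 ≈ 1.615.
Distances: 3:2 1.500 (Δ 0.115); root-3 1.732 (Δ 0.117); 5:4 1.250 (Δ 0.365); 5:3 1.667 (Δ 0.052); golden ratio 1.618 (Δ 0.003).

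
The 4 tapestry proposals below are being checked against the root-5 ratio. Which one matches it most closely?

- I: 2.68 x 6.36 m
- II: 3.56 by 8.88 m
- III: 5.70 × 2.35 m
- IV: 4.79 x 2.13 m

IV

Ratios (long/short): I ≈ 2.373; II ≈ 2.494; III ≈ 2.426; IV ≈ 2.249.
root-5 ≈ 2.236; option IV is nearest (Δ 0.013).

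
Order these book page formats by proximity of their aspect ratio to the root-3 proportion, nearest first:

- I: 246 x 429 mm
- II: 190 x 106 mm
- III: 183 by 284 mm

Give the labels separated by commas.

I, II, III

I: 429/246 ≈ 1.744 → |1.744 − 1.732| = 0.012
II: 190/106 ≈ 1.792 → |1.792 − 1.732| = 0.060
III: 284/183 ≈ 1.552 → |1.552 − 1.732| = 0.180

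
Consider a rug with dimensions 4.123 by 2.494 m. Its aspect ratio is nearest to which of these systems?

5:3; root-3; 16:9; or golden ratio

5:3

4.123/2.494 ≈ 1.653. Nearest candidates are 5:3 (1.667, off by 0.014) and golden ratio (1.618, off by 0.035).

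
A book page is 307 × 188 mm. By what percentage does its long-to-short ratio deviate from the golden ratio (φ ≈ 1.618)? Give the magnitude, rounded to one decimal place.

0.9%

Ratio = 307 / 188 ≈ 1.6330.
Ideal golden ratio ≈ 1.6180. |1.6330 − 1.6180| / 1.6180 ≈ 0.93% → 0.9%.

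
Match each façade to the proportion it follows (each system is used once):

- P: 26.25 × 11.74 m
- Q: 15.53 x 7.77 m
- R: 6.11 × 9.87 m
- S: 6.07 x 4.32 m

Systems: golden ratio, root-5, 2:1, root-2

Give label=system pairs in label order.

P=root-5, Q=2:1, R=golden ratio, S=root-2

P = 26.25/11.74 ≈ 2.236 → root-5 (2.236)
Q = 15.53/7.77 ≈ 1.999 → 2:1 (2.000)
R = 9.87/6.11 ≈ 1.615 → golden ratio (1.618)
S = 6.07/4.32 ≈ 1.405 → root-2 (1.414)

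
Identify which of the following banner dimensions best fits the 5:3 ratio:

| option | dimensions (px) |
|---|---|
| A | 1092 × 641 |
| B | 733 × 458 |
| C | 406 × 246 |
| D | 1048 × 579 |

Target 5:3 ≈ 1.667.
A: 1.704 (Δ0.037)  B: 1.600 (Δ0.067)  C: 1.650 (Δ0.017)  D: 1.810 (Δ0.143)

C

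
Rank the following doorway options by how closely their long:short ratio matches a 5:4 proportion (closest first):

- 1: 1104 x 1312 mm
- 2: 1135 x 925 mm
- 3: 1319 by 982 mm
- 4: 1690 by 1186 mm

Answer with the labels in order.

2, 1, 3, 4

1: 1312/1104 ≈ 1.188 → |1.188 − 1.250| = 0.062
2: 1135/925 ≈ 1.227 → |1.227 − 1.250| = 0.023
3: 1319/982 ≈ 1.343 → |1.343 − 1.250| = 0.093
4: 1690/1186 ≈ 1.425 → |1.425 − 1.250| = 0.175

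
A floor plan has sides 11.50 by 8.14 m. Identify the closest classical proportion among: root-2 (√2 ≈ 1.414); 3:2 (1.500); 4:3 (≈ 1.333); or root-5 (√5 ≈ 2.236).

root-2

Ratio = 11.50 / 8.14 ≈ 1.413.
Distances: root-2 1.414 (Δ 0.001); 3:2 1.500 (Δ 0.087); 4:3 1.333 (Δ 0.080); root-5 2.236 (Δ 0.823).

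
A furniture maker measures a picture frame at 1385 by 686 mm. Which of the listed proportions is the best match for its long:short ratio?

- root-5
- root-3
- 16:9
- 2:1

Ratio = 1385 / 686 ≈ 2.019.
Distances: root-5 2.236 (Δ 0.217); root-3 1.732 (Δ 0.287); 16:9 1.778 (Δ 0.241); 2:1 2.000 (Δ 0.019).

2:1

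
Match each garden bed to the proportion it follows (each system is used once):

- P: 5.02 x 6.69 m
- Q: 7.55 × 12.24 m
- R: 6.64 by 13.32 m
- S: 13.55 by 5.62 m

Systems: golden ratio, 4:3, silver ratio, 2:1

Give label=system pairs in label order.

P = 6.69/5.02 ≈ 1.333 → 4:3 (1.333)
Q = 12.24/7.55 ≈ 1.621 → golden ratio (1.618)
R = 13.32/6.64 ≈ 2.006 → 2:1 (2.000)
S = 13.55/5.62 ≈ 2.411 → silver ratio (2.414)

P=4:3, Q=golden ratio, R=2:1, S=silver ratio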